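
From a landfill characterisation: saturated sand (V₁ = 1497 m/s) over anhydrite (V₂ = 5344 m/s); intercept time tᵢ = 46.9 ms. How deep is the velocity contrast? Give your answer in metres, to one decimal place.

36.6 m

θ_c = arcsin(1497/5344) = 16.27°; cos θ_c = 0.9600.
tᵢ = 2h cos θ_c/V₁ ⇒ h = tᵢ·V₁/(2 cos θ_c) = 0.0469·1497/(2·0.9600) = 36.57 m.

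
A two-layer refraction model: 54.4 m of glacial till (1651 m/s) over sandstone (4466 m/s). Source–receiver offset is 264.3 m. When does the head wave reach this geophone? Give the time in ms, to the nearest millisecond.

120 ms

t = x/V₂ + 2h·√(V₂²−V₁²)/(V₁V₂).
√(V₂²−V₁²) = √(4466²−1651²) = 4149.6 m/s; delay term = 2·54.4·4149.6/(1651·4466) = 0.06123 s.
t = 264.3/4466 + 0.06123 = 0.12041 s.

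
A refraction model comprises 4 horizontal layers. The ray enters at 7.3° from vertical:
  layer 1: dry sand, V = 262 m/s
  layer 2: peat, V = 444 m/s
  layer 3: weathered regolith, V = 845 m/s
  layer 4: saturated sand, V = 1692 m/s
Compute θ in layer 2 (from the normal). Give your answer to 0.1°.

12.4°

Snell's law across each interface conserves sin θ / V, so sin θ_2 = V_2·sin θ₁/V₁.
sin θ_2 = 444 × sin 7.3° / 262 = 0.2153.
θ_2 = 12.43° from the vertical.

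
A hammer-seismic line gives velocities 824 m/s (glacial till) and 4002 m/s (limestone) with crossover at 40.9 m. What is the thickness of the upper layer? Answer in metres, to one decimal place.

h = (x_cross/2)·√((V₂−V₁)/(V₂+V₁)).
(V₂−V₁)/(V₂+V₁) = (4002−824)/(4002+824) = 0.6585; √ = 0.8115.
h = (40.9/2)·0.8115 = 16.59 m.

16.6 m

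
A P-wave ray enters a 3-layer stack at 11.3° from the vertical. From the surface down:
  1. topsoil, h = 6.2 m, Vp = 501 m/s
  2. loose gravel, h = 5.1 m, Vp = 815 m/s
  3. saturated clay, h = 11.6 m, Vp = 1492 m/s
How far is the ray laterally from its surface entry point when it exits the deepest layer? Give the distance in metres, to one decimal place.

11.3 m

Apply Snell's law at each interface; in layer i the horizontal offset is hᵢ·tan θᵢ.
Layer 1: θ = 11.30°; offset = 6.2·tan 11.30° = 1.239 m.
Layer 2: sin θ = 815·sin 11.3°/501 = 0.3188, θ = 18.59°; offset = 5.1·tan 18.59° = 1.715 m.
Layer 3: sin θ = 1492·sin 11.3°/501 = 0.5835, θ = 35.70°; offset = 11.6·tan 35.70° = 8.335 m.
Total horizontal offset = 11.289 m.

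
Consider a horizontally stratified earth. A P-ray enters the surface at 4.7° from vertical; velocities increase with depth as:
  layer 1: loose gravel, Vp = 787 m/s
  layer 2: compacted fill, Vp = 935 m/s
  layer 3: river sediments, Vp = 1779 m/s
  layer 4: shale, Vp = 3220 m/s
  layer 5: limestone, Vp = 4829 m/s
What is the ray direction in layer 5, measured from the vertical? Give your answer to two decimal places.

Ray parameter p = sin 4.7° / 787 = 1.0412e-04 s/m.
sin θ_5 = p·V_5 = 1.0412e-04 × 4829 = 0.5028.
θ_5 = arcsin 0.5028 = 30.18°.

30.18°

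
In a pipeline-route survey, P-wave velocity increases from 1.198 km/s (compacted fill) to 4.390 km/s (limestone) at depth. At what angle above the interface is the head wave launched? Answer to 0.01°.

At critical incidence the refracted ray runs along the interface (θ₂ = 90°), so sin θ_c = V₁/V₂.
θ_c = arcsin(1.198/4.390) = arcsin 0.2729 = 15.84°.
Measured from the interface: 90° − 15.84° = 74.16°.

74.16°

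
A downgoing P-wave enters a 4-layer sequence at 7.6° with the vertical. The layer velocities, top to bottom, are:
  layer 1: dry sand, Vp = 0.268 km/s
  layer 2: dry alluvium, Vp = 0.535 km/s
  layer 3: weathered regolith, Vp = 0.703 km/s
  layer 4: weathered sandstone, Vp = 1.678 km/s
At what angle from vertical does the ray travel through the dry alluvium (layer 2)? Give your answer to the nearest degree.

15°

Ray parameter p = sin 7.6° / 0.268 = 4.9349e-01 s/km.
sin θ_2 = p·V_2 = 4.9349e-01 × 0.535 = 0.2640.
θ_2 = 15.31° from the vertical.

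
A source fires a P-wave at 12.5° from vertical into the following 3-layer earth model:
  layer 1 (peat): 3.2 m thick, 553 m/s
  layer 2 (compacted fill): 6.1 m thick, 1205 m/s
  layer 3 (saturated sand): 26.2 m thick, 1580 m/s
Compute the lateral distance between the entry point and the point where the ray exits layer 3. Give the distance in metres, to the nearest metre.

25 m

Apply Snell's law at each interface; in layer i the horizontal offset is hᵢ·tan θᵢ.
Layer 1: θ = 12.50°; offset = 3.2·tan 12.50° = 0.709 m.
Layer 2: sin θ = 1205·sin 12.5°/553 = 0.4716, θ = 28.14°; offset = 6.1·tan 28.14° = 3.263 m.
Layer 3: sin θ = 1580·sin 12.5°/553 = 0.6184, θ = 38.20°; offset = 26.2·tan 38.20° = 20.617 m.
Σ offsets = 24.589 m.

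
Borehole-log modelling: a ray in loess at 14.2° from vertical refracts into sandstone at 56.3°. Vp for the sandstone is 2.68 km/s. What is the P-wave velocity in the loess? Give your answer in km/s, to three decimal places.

sin 14.2° = 0.2453; sin 56.3° = 0.8320.
V₁ = V₂·(sin θ₁/sin θ₂) = 2.68·(0.2453/0.8320) = 0.790 km/s.

0.790 km/s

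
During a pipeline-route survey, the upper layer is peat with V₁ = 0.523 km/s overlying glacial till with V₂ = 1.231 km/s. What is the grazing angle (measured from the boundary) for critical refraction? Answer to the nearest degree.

65°

Critical incidence: sin θ_c = V₁/V₂ = 0.523/1.231 = 0.4249.
θ_c = arcsin 0.4249 = 25.14°.
Measured from the interface: 90° − 25.14° = 64.86°.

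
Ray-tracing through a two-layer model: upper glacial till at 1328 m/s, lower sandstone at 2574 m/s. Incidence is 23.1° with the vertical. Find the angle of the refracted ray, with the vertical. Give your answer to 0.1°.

49.5°

Snell's law: sin θ₂ = (V₂/V₁)·sin θ₁ = (2574/1328)·sin 23.1° = 0.7604.
θ₂ = arcsin 0.7604 = 49.50° from the normal.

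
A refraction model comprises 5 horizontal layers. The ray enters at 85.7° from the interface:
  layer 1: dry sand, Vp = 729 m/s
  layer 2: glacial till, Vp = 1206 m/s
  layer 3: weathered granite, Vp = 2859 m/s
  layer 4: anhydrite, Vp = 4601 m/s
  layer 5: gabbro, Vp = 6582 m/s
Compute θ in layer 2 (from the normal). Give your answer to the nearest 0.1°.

From the normal: θ₁ = 90° − 85.7° = 4.3°.
Ray parameter p = sin 4.3° / 729 = 1.0285e-04 s/m.
sin θ_2 = p·V_2 = 1.0285e-04 × 1206 = 0.1240.
θ_2 = arcsin 0.1240 = 7.13°.

7.1°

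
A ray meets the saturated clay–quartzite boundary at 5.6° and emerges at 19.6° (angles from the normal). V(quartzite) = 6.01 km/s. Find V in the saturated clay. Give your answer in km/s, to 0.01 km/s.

1.75 km/s

Snell's law: sin 5.6°/V₁ = sin 19.6°/V₂.
V₁ = V₂·sin 5.6°/sin 19.6° = 6.01 × 0.2909 = 1.75 km/s.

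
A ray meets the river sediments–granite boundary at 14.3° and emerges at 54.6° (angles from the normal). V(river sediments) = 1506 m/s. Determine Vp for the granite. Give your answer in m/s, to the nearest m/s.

Snell's law: sin 14.3°/V₁ = sin 54.6°/V₂.
V₂ = V₁·sin 54.6°/sin 14.3° = 1506 × 3.3001 = 4969.99 m/s.

4970 m/s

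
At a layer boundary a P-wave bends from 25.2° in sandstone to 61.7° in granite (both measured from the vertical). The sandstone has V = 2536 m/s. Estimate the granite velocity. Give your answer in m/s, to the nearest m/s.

Snell's law: sin 25.2°/V₁ = sin 61.7°/V₂.
V₂ = V₁·sin 61.7°/sin 25.2° = 2536 × 2.0679 = 5244.24 m/s.

5244 m/s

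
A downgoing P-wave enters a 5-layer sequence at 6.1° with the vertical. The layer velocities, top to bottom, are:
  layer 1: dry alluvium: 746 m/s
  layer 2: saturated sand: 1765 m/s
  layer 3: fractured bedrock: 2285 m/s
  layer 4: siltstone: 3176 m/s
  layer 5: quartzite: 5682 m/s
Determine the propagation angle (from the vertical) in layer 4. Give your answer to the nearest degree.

27°

Ray parameter p = sin 6.1° / 746 = 1.4245e-04 s/m.
sin θ_4 = p·V_4 = 1.4245e-04 × 3176 = 0.4524.
θ_4 = 26.90° from the vertical.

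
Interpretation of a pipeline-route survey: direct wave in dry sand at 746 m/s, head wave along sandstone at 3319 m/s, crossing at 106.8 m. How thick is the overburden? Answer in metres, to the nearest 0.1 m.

h = (x_cross/2)·√((V₂−V₁)/(V₂+V₁)).
(V₂−V₁)/(V₂+V₁) = (3319−746)/(3319+746) = 0.6330; √ = 0.7956.
h = (106.8/2)·0.7956 = 42.48 m.

42.5 m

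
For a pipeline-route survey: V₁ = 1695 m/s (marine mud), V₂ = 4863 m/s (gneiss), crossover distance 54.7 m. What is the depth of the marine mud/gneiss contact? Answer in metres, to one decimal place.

x_cross = 2h·√((V₂+V₁)/(V₂−V₁)) → h = x_cross / (2·√((V₂+V₁)/(V₂−V₁))).
√((V₂+V₁)/(V₂−V₁)) = √((4863+1695)/(4863−1695)) = 1.4388.
h = 54.7 / (2·1.4388) = 19.01 m.

19.0 m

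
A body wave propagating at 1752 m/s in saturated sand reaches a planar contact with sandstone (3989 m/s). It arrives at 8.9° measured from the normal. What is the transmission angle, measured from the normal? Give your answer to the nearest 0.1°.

20.6°

sin θ₁/V₁ = sin θ₂/V₂ ⇒ sin θ₂ = 3989·sin 8.9°/1752 = 3989·0.1547/1752 = 0.3522.
θ₂ = sin⁻¹(0.3522) = 20.62° (from vertical).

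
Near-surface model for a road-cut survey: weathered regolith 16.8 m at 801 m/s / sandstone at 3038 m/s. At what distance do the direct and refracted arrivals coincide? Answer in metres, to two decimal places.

θ_c = arcsin(801/3038) = 15.29°, so cos θ_c = 0.9646 and tᵢ = 2h cos θ_c/V₁ = 0.0405 s.
At crossover x/V₁ = x/V₂ + tᵢ ⇒ x = tᵢ/(1/V₁ − 1/V₂) = 0.04046/(1.2484e-03 − 3.2916e-04) = 44.02 m.

44.02 m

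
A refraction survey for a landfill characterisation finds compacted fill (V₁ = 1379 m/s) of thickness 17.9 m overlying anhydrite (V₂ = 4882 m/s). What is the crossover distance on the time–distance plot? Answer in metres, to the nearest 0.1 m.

47.9 m

θ_c = arcsin(1379/4882) = 16.41°, so cos θ_c = 0.9593 and tᵢ = 2h cos θ_c/V₁ = 0.0249 s.
At crossover x/V₁ = x/V₂ + tᵢ ⇒ x = tᵢ/(1/V₁ − 1/V₂) = 0.02490/(7.2516e-04 − 2.0483e-04) = 47.86 m.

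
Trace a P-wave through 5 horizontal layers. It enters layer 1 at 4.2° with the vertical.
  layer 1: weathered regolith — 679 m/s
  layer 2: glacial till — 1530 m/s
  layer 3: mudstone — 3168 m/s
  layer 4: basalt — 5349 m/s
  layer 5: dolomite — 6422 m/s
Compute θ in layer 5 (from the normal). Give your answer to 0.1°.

Ray parameter p = sin 4.2° / 679 = 1.0786e-04 s/m.
sin θ_5 = p·V_5 = 1.0786e-04 × 6422 = 0.6927.
θ_5 = 43.84° from the vertical.

43.8°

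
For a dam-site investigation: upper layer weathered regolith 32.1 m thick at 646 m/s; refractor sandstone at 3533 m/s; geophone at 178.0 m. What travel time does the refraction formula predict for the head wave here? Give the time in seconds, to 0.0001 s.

0.1481 s

t = x/V₂ + 2h·√(V₂²−V₁²)/(V₁V₂).
√(V₂²−V₁²) = √(3533²−646²) = 3473.4 m/s; delay term = 2·32.1·3473.4/(646·3533) = 0.09771 s.
t = 178.0/3533 + 0.09771 = 0.14809 s.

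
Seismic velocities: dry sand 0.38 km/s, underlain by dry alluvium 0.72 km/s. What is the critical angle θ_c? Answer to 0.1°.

31.9°

Critical incidence: sin θ_c = V₁/V₂ = 0.38/0.72 = 0.5278.
θ_c = arcsin 0.5278 = 31.86°.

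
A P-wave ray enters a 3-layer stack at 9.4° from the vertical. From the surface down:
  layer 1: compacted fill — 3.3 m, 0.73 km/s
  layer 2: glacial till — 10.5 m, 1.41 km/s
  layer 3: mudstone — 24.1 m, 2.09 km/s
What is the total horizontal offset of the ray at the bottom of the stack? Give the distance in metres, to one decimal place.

16.8 m

Ray parameter p = sin 9.4° / 0.73 km/s = 2.2373e-01 s/km.
Layer 1: θ = 9.40°; offset = 3.3·tan 9.40° = 0.546 m.
Layer 2: sin θ = p·1.41 = 0.3155 → θ = 18.39°; offset = 10.5·tan 18.39° = 3.491 m.
Layer 3: sin θ = p·2.09 = 0.4676 → θ = 27.88°; offset = 24.1·tan 27.88° = 12.749 m.
Summing the layer offsets gives 16.786 m.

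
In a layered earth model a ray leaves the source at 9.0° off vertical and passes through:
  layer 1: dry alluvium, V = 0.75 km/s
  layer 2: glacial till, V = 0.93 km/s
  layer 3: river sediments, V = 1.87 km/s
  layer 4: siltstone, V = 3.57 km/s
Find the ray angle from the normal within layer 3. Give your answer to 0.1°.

Ray parameter p = sin 9.0° / 0.75 = 2.0858e-01 s/km.
sin θ_3 = p·V_3 = 2.0858e-01 × 1.87 = 0.3900.
θ_3 = 22.96° from the vertical.

23.0°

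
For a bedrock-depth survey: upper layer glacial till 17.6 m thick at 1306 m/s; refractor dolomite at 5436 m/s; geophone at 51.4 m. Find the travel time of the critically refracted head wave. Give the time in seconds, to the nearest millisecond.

0.036 s

θ_c = arcsin(V₁/V₂) = arcsin(1306/5436) = 13.90°, cos θ_c = 0.9707.
Intercept time tᵢ = 2h cos θ_c / V₁ = 2·17.6·0.9707/1306 = 0.02616 s.
t = x/V₂ + tᵢ = 51.4/5436 + 0.02616 = 0.03562 s.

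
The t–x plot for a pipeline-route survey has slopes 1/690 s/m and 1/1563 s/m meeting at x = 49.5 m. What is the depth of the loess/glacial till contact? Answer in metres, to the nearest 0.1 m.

x_cross = 2h·√((V₂+V₁)/(V₂−V₁)) → h = x_cross / (2·√((V₂+V₁)/(V₂−V₁))).
√((V₂+V₁)/(V₂−V₁)) = √((1563+690)/(1563−690)) = 1.6065.
h = 49.5 / (2·1.6065) = 15.41 m.

15.4 m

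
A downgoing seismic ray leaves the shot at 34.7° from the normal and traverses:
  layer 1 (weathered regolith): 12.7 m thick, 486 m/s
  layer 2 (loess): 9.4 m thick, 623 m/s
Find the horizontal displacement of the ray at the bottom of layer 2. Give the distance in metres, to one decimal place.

Ray parameter p = sin 34.7° / 486 m/s = 1.1714e-03 s/m.
Layer 1: θ = 34.70°; offset = 12.7·tan 34.70° = 8.794 m.
Layer 2: sin θ = p·623 = 0.7298 → θ = 46.87°; offset = 9.4·tan 46.87° = 10.033 m.
Σ offsets = 18.827 m.

18.8 m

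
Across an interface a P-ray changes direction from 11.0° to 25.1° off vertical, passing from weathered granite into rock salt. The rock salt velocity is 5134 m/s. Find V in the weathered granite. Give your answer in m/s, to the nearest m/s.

2309 m/s

Snell's law: sin 11.0°/V₁ = sin 25.1°/V₂.
V₁ = V₂·sin 11.0°/sin 25.1° = 5134 × 0.4498 = 2309.32 m/s.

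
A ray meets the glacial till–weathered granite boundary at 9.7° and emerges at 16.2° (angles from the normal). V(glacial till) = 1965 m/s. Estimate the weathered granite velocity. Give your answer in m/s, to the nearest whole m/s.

sin 9.7° = 0.1685; sin 16.2° = 0.2790.
V₂ = V₁·(sin θ₂/sin θ₁) = 1965·(0.2790/0.1685) = 3253.72 m/s.

3254 m/s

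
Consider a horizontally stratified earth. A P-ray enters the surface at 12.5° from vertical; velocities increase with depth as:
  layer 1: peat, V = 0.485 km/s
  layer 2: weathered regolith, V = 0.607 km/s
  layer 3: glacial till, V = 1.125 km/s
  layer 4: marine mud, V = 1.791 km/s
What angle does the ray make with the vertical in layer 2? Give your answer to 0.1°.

Ray parameter p = sin 12.5° / 0.485 = 4.4627e-01 s/km.
sin θ_2 = p·V_2 = 4.4627e-01 × 0.607 = 0.2709.
θ_2 = arcsin 0.2709 = 15.72°.

15.7°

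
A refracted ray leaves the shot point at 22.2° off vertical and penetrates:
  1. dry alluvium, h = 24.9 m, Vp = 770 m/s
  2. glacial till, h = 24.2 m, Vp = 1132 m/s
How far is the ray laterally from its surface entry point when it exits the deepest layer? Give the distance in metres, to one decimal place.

26.3 m

Apply Snell's law at each interface; in layer i the horizontal offset is hᵢ·tan θᵢ.
Layer 1: θ = 22.20°; offset = 24.9·tan 22.20° = 10.162 m.
Layer 2: sin θ = 1132·sin 22.2°/770 = 0.5555, θ = 33.74°; offset = 24.2·tan 33.74° = 16.166 m.
Σ offsets = 26.327 m.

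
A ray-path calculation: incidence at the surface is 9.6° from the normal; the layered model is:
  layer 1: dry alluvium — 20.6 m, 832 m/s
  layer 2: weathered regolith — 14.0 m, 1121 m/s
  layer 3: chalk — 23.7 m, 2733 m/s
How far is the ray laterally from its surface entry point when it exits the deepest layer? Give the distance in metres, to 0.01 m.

Apply Snell's law at each interface; in layer i the horizontal offset is hᵢ·tan θᵢ.
Layer 1: θ = 9.60°; offset = 20.6·tan 9.60° = 3.4842 m.
Layer 2: sin θ = 1121·sin 9.6°/832 = 0.2247, θ = 12.99°; offset = 14.0·tan 12.99° = 3.2283 m.
Layer 3: sin θ = 2733·sin 9.6°/832 = 0.5478, θ = 33.22°; offset = 23.7·tan 33.22° = 15.5189 m.
Σ offsets = 22.2314 m.

22.23 m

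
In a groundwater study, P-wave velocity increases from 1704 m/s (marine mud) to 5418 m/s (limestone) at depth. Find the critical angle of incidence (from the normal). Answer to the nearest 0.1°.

18.3°

Critical incidence: sin θ_c = V₁/V₂ = 1704/5418 = 0.3145.
θ_c = arcsin 0.3145 = 18.33°.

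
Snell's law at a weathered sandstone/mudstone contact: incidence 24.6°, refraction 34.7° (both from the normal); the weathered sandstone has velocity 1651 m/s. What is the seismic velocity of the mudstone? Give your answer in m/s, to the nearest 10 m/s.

2260 m/s

Snell's law: sin 24.6°/V₁ = sin 34.7°/V₂.
V₂ = V₁·sin 34.7°/sin 24.6° = 1651 × 1.3675 = 2257.80 m/s.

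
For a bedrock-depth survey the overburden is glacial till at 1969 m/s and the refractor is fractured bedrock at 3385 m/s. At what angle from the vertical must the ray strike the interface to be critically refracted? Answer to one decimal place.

At critical incidence the refracted ray runs along the interface (θ₂ = 90°), so sin θ_c = V₁/V₂.
θ_c = arcsin(1969/3385) = arcsin 0.5817 = 35.57°.

35.6°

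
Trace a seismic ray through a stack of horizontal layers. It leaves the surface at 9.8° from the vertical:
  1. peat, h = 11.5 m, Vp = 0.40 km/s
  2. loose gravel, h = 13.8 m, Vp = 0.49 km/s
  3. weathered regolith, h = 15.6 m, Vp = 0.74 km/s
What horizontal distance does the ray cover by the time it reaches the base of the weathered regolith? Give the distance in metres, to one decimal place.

10.1 m

Ray parameter p = sin 9.8° / 0.40 km/s = 4.2552e-01 s/km.
Layer 1: θ = 9.80°; offset = 11.5·tan 9.80° = 1.986 m.
Layer 2: sin θ = p·0.49 = 0.2085 → θ = 12.03°; offset = 13.8·tan 12.03° = 2.942 m.
Layer 3: sin θ = p·0.74 = 0.3149 → θ = 18.35°; offset = 15.6·tan 18.35° = 5.176 m.
Summing the layer offsets gives 10.104 m.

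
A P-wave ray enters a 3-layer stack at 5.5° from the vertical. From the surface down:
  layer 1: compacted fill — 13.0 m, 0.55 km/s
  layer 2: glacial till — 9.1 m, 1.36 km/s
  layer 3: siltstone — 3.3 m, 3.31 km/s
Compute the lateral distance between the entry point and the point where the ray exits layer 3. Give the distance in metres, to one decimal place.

5.8 m

Ray parameter p = sin 5.5° / 0.55 km/s = 1.7427e-01 s/km.
Layer 1: θ = 5.50°; offset = 13.0·tan 5.50° = 1.252 m.
Layer 2: sin θ = p·1.36 = 0.2370 → θ = 13.71°; offset = 9.1·tan 13.71° = 2.220 m.
Layer 3: sin θ = p·3.31 = 0.5768 → θ = 35.23°; offset = 3.3·tan 35.23° = 2.330 m.
Σ offsets = 5.802 m.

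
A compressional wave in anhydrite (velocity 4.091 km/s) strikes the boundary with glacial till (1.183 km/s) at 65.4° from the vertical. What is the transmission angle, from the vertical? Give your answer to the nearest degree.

15°

sin θ₁/V₁ = sin θ₂/V₂ ⇒ sin θ₂ = 1.183·sin 65.4°/4.091 = 1.183·0.9092/4.091 = 0.2629.
θ₂ = arcsin 0.2629 = 15.24° from the normal.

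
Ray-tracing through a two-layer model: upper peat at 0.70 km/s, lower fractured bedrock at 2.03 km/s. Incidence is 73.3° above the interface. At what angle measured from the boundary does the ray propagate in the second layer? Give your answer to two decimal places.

Angle from the normal: 90° − 73.3° = 16.7°.
sin θ₁/V₁ = sin θ₂/V₂ ⇒ sin θ₂ = 2.03·sin 16.7°/0.70 = 2.03·0.2874/0.70 = 0.8333.
θ₂ = sin⁻¹(0.8333) = 56.44° (from vertical).
From the interface: 90° − 56.44° = 33.56°.

33.56°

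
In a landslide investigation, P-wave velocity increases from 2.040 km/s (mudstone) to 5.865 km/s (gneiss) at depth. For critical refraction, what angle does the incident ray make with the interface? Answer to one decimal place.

69.6°

Critical incidence: sin θ_c = V₁/V₂ = 2.040/5.865 = 0.3478.
θ_c = arcsin 0.3478 = 20.35°.
Measured from the interface: 90° − 20.35° = 69.65°.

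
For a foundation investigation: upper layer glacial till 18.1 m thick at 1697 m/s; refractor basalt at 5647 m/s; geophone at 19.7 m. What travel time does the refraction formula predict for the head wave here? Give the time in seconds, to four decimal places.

0.0238 s

t = x/V₂ + 2h·√(V₂²−V₁²)/(V₁V₂).
√(V₂²−V₁²) = √(5647²−1697²) = 5386.0 m/s; delay term = 2·18.1·5386.0/(1697·5647) = 0.02035 s.
t = 19.7/5647 + 0.02035 = 0.02383 s.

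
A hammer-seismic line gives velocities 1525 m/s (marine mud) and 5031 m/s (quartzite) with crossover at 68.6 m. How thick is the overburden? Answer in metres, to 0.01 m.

25.08 m

x_cross = 2h·√((V₂+V₁)/(V₂−V₁)) → h = x_cross / (2·√((V₂+V₁)/(V₂−V₁))).
√((V₂+V₁)/(V₂−V₁)) = √((5031+1525)/(5031−1525)) = 1.3675.
h = 68.6 / (2·1.3675) = 25.08 m.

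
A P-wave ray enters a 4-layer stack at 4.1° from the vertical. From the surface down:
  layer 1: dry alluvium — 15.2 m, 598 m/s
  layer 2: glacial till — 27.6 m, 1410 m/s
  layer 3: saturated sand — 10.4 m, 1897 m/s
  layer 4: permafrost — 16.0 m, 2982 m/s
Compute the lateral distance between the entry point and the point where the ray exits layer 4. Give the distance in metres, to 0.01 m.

14.34 m

p = sin θ₁/V₁ = sin 4.1°/598 = 1.1956e-04 s/m is conserved through the stack.
Layer 1: θ = 4.10°; offset = 15.2·tan 4.10° = 1.0895 m.
Layer 2: sin θ = p·1410 = 0.1686 → θ = 9.71°; offset = 27.6·tan 9.71° = 4.7204 m.
Layer 3: sin θ = p·1897 = 0.2268 → θ = 13.11°; offset = 10.4·tan 13.11° = 2.4219 m.
Layer 4: sin θ = p·2982 = 0.3565 → θ = 20.89°; offset = 16.0·tan 20.89° = 6.1057 m.
Σ offsets = 14.3376 m.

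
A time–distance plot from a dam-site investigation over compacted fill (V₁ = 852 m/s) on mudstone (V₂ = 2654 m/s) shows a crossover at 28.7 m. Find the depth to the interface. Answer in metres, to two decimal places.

x_cross = 2h·√((V₂+V₁)/(V₂−V₁)) → h = x_cross / (2·√((V₂+V₁)/(V₂−V₁))).
√((V₂+V₁)/(V₂−V₁)) = √((2654+852)/(2654−852)) = 1.3949.
h = 28.7 / (2·1.3949) = 10.29 m.

10.29 m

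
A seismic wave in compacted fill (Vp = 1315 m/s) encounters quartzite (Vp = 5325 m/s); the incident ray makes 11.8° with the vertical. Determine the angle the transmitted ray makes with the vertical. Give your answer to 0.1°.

55.9°

Snell's law: sin θ₂ = (V₂/V₁)·sin θ₁ = (5325/1315)·sin 11.8° = 0.8281.
θ₂ = sin⁻¹(0.8281) = 55.90° (from vertical).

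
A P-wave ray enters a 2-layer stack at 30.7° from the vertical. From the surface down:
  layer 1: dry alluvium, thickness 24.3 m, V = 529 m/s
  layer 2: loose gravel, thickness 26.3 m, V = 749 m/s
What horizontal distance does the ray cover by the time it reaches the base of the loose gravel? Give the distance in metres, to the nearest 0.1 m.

p = sin θ₁/V₁ = sin 30.7°/529 = 9.6511e-04 s/m is conserved through the stack.
Layer 1: θ = 30.70°; offset = 24.3·tan 30.70° = 14.428 m.
Layer 2: sin θ = p·749 = 0.7229 → θ = 46.29°; offset = 26.3·tan 46.29° = 27.513 m.
Summing the layer offsets gives 41.942 m.

41.9 m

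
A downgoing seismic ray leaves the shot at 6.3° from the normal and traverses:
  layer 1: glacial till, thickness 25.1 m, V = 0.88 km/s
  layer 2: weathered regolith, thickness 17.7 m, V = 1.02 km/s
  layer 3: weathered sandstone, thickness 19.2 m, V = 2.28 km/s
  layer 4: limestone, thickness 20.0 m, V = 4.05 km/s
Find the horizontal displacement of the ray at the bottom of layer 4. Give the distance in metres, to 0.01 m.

Apply Snell's law at each interface; in layer i the horizontal offset is hᵢ·tan θᵢ.
Layer 1: θ = 6.30°; offset = 25.1·tan 6.30° = 2.7711 m.
Layer 2: sin θ = 1.02·sin 6.3°/0.88 = 0.1272, θ = 7.31°; offset = 17.7·tan 7.31° = 2.2697 m.
Layer 3: sin θ = 2.28·sin 6.3°/0.88 = 0.2843, θ = 16.52°; offset = 19.2·tan 16.52° = 5.6938 m.
Layer 4: sin θ = 4.05·sin 6.3°/0.88 = 0.5050, θ = 30.33°; offset = 20.0·tan 30.33° = 11.7026 m.
Total horizontal offset = 22.4371 m.

22.44 m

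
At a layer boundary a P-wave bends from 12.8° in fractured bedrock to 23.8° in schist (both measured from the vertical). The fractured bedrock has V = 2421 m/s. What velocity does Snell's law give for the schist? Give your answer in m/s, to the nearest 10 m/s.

sin 12.8° = 0.2215; sin 23.8° = 0.4035.
V₂ = V₁·(sin θ₂/sin θ₁) = 2421·(0.4035/0.2215) = 4409.79 m/s.

4410 m/s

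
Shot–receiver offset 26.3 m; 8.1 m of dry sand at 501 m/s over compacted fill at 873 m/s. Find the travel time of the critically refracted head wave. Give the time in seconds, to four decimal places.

θ_c = arcsin(V₁/V₂) = arcsin(501/873) = 35.02°, cos θ_c = 0.8189.
Intercept time tᵢ = 2h cos θ_c / V₁ = 2·8.1·0.8189/501 = 0.02648 s.
t = x/V₂ + tᵢ = 26.3/873 + 0.02648 = 0.05661 s.

0.0566 s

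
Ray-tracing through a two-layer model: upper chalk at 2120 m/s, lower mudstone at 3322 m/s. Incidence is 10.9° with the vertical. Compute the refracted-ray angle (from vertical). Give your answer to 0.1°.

sin θ₁/V₁ = sin θ₂/V₂ ⇒ sin θ₂ = 3322·sin 10.9°/2120 = 3322·0.1891/2120 = 0.2963.
θ₂ = arcsin 0.2963 = 17.24° from the normal.

17.2°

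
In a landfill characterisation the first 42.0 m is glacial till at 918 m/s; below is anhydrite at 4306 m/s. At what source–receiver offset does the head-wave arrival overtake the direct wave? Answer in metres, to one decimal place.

x_cross = 2h·√((V₂+V₁)/(V₂−V₁)).
(V₂+V₁)/(V₂−V₁) = (4306+918)/(4306−918) = 1.5419; √ = 1.2417.
x_cross = 2·42.0·1.2417 = 104.31 m.

104.3 m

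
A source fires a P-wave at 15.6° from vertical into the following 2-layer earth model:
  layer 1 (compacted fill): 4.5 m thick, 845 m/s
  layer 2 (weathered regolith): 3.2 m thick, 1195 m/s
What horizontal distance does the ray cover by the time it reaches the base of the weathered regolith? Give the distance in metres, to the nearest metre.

3 m

p = sin θ₁/V₁ = sin 15.6°/845 = 3.1825e-04 s/m is conserved through the stack.
Layer 1: θ = 15.60°; offset = 4.5·tan 15.60° = 1.256 m.
Layer 2: sin θ = p·1195 = 0.3803 → θ = 22.35°; offset = 3.2·tan 22.35° = 1.316 m.
Σ offsets = 2.572 m.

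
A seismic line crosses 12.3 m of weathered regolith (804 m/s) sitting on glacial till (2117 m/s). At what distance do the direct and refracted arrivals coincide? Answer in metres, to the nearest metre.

x_cross = 2h·√((V₂+V₁)/(V₂−V₁)).
(V₂+V₁)/(V₂−V₁) = (2117+804)/(2117−804) = 2.2247; √ = 1.4915.
x_cross = 2·12.3·1.4915 = 36.69 m.

37 m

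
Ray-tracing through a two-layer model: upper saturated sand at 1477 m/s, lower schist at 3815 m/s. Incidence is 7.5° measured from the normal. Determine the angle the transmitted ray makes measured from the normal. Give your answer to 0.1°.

19.7°

Snell's law: sin θ₂ = (V₂/V₁)·sin θ₁ = (3815/1477)·sin 7.5° = 0.3371.
θ₂ = sin⁻¹(0.3371) = 19.70° (from vertical).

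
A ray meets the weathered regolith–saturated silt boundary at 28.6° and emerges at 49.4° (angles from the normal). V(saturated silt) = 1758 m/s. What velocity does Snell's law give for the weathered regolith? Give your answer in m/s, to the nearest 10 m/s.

1110 m/s

Snell's law: sin 28.6°/V₁ = sin 49.4°/V₂.
V₁ = V₂·sin 28.6°/sin 49.4° = 1758 × 0.6305 = 1108.35 m/s.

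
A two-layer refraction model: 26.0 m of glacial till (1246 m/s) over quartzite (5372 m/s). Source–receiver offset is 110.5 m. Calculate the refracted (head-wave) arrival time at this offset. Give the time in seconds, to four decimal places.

0.0612 s

t = x/V₂ + 2h·√(V₂²−V₁²)/(V₁V₂).
√(V₂²−V₁²) = √(5372²−1246²) = 5225.5 m/s; delay term = 2·26.0·5225.5/(1246·5372) = 0.04060 s.
t = 110.5/5372 + 0.04060 = 0.06117 s.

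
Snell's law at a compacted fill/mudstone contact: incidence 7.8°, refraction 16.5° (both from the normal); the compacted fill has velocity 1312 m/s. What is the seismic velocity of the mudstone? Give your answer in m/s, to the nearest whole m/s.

sin 7.8° = 0.1357; sin 16.5° = 0.2840.
V₂ = V₁·(sin θ₂/sin θ₁) = 1312·(0.2840/0.1357) = 2745.65 m/s.

2746 m/s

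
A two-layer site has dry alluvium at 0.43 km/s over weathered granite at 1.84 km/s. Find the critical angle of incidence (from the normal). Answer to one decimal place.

Critical incidence: sin θ_c = V₁/V₂ = 0.43/1.84 = 0.2337.
θ_c = arcsin 0.2337 = 13.51°.

13.5°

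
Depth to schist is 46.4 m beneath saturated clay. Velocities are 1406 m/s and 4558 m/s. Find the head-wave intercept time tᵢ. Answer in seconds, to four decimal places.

0.0628 s

tᵢ = 2h·√(V₂²−V₁²)/(V₁V₂).
√(V₂²−V₁²) = √(4558²−1406²) = 4335.7 m/s.
tᵢ = 2·46.4·4335.7/(1406·4558) = 0.06278 s.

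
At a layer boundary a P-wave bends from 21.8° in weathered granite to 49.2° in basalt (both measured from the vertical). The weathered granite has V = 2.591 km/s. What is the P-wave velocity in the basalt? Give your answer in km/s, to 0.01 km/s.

5.28 km/s

Snell's law: sin 21.8°/V₁ = sin 49.2°/V₂.
V₂ = V₁·sin 49.2°/sin 21.8° = 2.591 × 2.0384 = 5.28 km/s.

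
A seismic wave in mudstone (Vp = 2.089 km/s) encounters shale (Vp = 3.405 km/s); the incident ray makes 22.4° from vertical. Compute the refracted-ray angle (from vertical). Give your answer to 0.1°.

sin θ₁/V₁ = sin θ₂/V₂ ⇒ sin θ₂ = 3.405·sin 22.4°/2.089 = 3.405·0.3811/2.089 = 0.6211.
θ₂ = arcsin 0.6211 = 38.40° from the normal.

38.4°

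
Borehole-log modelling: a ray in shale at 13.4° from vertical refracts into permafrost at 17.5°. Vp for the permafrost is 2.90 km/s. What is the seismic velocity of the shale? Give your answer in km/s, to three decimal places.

2.235 km/s

sin 13.4° = 0.2317; sin 17.5° = 0.3007.
V₁ = V₂·(sin θ₁/sin θ₂) = 2.90·(0.2317/0.3007) = 2.235 km/s.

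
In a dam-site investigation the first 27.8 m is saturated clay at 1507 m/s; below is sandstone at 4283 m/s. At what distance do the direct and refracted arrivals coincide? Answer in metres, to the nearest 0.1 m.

θ_c = arcsin(1507/4283) = 20.60°, so cos θ_c = 0.9361 and tᵢ = 2h cos θ_c/V₁ = 0.0345 s.
At crossover x/V₁ = x/V₂ + tᵢ ⇒ x = tᵢ/(1/V₁ − 1/V₂) = 0.03454/(6.6357e-04 − 2.3348e-04) = 80.30 m.

80.3 m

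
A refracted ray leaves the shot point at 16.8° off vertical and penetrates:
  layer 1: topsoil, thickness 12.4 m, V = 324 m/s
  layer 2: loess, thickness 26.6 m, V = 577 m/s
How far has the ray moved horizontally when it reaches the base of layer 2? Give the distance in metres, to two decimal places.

Ray parameter p = sin 16.8° / 324 m/s = 8.9207e-04 s/m.
Layer 1: θ = 16.80°; offset = 12.4·tan 16.80° = 3.7438 m.
Layer 2: sin θ = p·577 = 0.5147 → θ = 30.98°; offset = 26.6·tan 30.98° = 15.9697 m.
Summing the layer offsets gives 19.7135 m.

19.71 m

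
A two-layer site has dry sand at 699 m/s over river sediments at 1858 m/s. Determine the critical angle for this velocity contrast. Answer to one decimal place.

At critical incidence the refracted ray runs along the interface (θ₂ = 90°), so sin θ_c = V₁/V₂.
θ_c = arcsin(699/1858) = arcsin 0.3762 = 22.10°.

22.1°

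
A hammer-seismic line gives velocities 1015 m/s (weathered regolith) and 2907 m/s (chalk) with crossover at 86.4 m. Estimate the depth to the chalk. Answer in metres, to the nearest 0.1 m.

30.0 m

x_cross = 2h·√((V₂+V₁)/(V₂−V₁)) → h = x_cross / (2·√((V₂+V₁)/(V₂−V₁))).
√((V₂+V₁)/(V₂−V₁)) = √((2907+1015)/(2907−1015)) = 1.4398.
h = 86.4 / (2·1.4398) = 30.00 m.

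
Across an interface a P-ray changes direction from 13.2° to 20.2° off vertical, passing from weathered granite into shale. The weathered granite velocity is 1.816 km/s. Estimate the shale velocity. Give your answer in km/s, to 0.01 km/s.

Snell's law: sin 13.2°/V₁ = sin 20.2°/V₂.
V₂ = V₁·sin 20.2°/sin 13.2° = 1.816 × 1.5121 = 2.75 km/s.

2.75 km/s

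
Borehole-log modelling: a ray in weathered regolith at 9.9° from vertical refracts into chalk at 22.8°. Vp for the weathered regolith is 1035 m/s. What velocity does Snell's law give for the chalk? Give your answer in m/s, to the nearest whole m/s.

Snell's law: sin 9.9°/V₁ = sin 22.8°/V₂.
V₂ = V₁·sin 22.8°/sin 9.9° = 1035 × 2.2539 = 2332.81 m/s.

2333 m/s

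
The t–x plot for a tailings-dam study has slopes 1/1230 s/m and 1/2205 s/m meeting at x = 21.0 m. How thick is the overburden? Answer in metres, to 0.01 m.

x_cross = 2h·√((V₂+V₁)/(V₂−V₁)) → h = x_cross / (2·√((V₂+V₁)/(V₂−V₁))).
√((V₂+V₁)/(V₂−V₁)) = √((2205+1230)/(2205−1230)) = 1.8770.
h = 21.0 / (2·1.8770) = 5.59 m.

5.59 m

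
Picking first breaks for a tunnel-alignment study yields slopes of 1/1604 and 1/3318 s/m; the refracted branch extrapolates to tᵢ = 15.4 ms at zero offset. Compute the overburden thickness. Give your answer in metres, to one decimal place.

θ_c = arcsin(1604/3318) = 28.91°; cos θ_c = 0.8754.
tᵢ = 2h cos θ_c/V₁ ⇒ h = tᵢ·V₁/(2 cos θ_c) = 0.0154·1604/(2·0.8754) = 14.11 m.

14.1 m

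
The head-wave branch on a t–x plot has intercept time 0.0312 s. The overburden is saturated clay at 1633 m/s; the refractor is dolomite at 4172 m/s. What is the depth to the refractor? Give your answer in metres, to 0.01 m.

27.68 m

θ_c = arcsin(1633/4172) = 23.04°; cos θ_c = 0.9202.
tᵢ = 2h cos θ_c/V₁ ⇒ h = tᵢ·V₁/(2 cos θ_c) = 0.0312·1633/(2·0.9202) = 27.68 m.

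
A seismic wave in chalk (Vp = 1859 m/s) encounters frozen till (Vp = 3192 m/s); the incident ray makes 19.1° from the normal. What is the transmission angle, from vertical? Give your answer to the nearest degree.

34°

sin θ₁/V₁ = sin θ₂/V₂ ⇒ sin θ₂ = 3192·sin 19.1°/1859 = 3192·0.3272/1859 = 0.5619.
θ₂ = arcsin 0.5619 = 34.18° from the normal.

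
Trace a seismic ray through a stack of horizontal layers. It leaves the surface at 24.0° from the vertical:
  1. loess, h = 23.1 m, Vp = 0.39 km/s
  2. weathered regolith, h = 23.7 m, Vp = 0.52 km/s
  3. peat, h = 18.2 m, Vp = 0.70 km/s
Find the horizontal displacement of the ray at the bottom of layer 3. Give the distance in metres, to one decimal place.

45.0 m

Apply Snell's law at each interface; in layer i the horizontal offset is hᵢ·tan θᵢ.
Layer 1: θ = 24.00°; offset = 23.1·tan 24.00° = 10.285 m.
Layer 2: sin θ = 0.52·sin 24.0°/0.39 = 0.5423, θ = 32.84°; offset = 23.7·tan 32.84° = 15.298 m.
Layer 3: sin θ = 0.70·sin 24.0°/0.39 = 0.7300, θ = 46.89°; offset = 18.2·tan 46.89° = 19.442 m.
Summing the layer offsets gives 45.025 m.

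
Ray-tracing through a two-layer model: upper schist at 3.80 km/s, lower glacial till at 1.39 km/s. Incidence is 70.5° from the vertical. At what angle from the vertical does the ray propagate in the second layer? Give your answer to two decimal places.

Snell's law: sin θ₂ = (V₂/V₁)·sin θ₁ = (1.39/3.80)·sin 70.5° = 0.3448.
θ₂ = sin⁻¹(0.3448) = 20.17° (from vertical).

20.17°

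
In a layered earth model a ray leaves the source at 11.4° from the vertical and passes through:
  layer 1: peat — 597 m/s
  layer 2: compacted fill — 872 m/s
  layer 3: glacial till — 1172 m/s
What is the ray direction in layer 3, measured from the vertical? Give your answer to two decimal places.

Ray parameter p = sin 11.4° / 597 = 3.3108e-04 s/m.
sin θ_3 = p·V_3 = 3.3108e-04 × 1172 = 0.3880.
θ_3 = arcsin 0.3880 = 22.83°.

22.83°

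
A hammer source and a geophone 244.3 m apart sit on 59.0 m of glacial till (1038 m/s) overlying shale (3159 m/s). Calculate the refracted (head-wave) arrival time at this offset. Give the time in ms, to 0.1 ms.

t = x/V₂ + 2h·√(V₂²−V₁²)/(V₁V₂).
√(V₂²−V₁²) = √(3159²−1038²) = 2983.6 m/s; delay term = 2·59.0·2983.6/(1038·3159) = 0.10737 s.
t = 244.3/3159 + 0.10737 = 0.18470 s.

184.7 ms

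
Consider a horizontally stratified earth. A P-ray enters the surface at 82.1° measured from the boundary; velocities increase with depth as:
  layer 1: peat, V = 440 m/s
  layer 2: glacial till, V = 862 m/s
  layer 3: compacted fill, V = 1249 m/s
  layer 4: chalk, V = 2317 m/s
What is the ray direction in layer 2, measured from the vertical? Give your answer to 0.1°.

15.6°

From the normal: θ₁ = 90° − 82.1° = 7.9°.
Ray parameter p = sin 7.9° / 440 = 3.1237e-04 s/m.
sin θ_2 = p·V_2 = 3.1237e-04 × 862 = 0.2693.
θ_2 = arcsin 0.2693 = 15.62°.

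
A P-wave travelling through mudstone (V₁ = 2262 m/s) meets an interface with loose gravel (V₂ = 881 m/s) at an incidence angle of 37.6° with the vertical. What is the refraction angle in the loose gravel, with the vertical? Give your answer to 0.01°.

sin θ₁/V₁ = sin θ₂/V₂ ⇒ sin θ₂ = 881·sin 37.6°/2262 = 881·0.6101/2262 = 0.2376.
θ₂ = sin⁻¹(0.2376) = 13.75° (from vertical).

13.75°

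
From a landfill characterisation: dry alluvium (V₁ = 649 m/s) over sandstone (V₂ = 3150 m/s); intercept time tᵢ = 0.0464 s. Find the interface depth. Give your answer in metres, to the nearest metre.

15 m

h = tᵢ·V₁·V₂ / (2·√(V₂²−V₁²)).
√(V₂²−V₁²) = √(3150² − 649²) = 3082.4 m/s.
h = 0.0464 s × 649 × 3150 / (2 × 3082.4) = 15.39 m.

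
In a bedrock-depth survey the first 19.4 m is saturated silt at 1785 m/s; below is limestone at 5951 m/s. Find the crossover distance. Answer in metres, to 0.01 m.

52.87 m

x_cross = 2h·√((V₂+V₁)/(V₂−V₁)).
(V₂+V₁)/(V₂−V₁) = (5951+1785)/(5951−1785) = 1.8569; √ = 1.3627.
x_cross = 2·19.4·1.3627 = 52.87 m.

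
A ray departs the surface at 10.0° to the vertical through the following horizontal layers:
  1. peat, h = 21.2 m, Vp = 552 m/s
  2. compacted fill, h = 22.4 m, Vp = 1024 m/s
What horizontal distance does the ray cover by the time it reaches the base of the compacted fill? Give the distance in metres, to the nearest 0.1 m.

Apply Snell's law at each interface; in layer i the horizontal offset is hᵢ·tan θᵢ.
Layer 1: θ = 10.00°; offset = 21.2·tan 10.00° = 3.738 m.
Layer 2: sin θ = 1024·sin 10.0°/552 = 0.3221, θ = 18.79°; offset = 22.4·tan 18.79° = 7.622 m.
Total horizontal offset = 11.360 m.

11.4 m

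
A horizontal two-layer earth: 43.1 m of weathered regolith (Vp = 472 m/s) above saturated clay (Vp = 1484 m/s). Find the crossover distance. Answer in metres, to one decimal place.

119.8 m

x_cross = 2h·√((V₂+V₁)/(V₂−V₁)).
(V₂+V₁)/(V₂−V₁) = (1484+472)/(1484−472) = 1.9328; √ = 1.3903.
x_cross = 2·43.1·1.3903 = 119.84 m.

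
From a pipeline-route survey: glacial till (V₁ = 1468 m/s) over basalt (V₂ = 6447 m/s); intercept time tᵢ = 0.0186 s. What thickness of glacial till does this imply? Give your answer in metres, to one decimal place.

14.0 m

θ_c = arcsin(1468/6447) = 13.16°; cos θ_c = 0.9737.
tᵢ = 2h cos θ_c/V₁ ⇒ h = tᵢ·V₁/(2 cos θ_c) = 0.0186·1468/(2·0.9737) = 14.02 m.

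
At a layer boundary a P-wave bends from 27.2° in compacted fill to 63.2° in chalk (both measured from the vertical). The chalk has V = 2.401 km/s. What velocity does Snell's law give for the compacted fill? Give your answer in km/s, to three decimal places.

Snell's law: sin 27.2°/V₁ = sin 63.2°/V₂.
V₁ = V₂·sin 27.2°/sin 63.2° = 2.401 × 0.5121 = 1.230 km/s.

1.230 km/s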